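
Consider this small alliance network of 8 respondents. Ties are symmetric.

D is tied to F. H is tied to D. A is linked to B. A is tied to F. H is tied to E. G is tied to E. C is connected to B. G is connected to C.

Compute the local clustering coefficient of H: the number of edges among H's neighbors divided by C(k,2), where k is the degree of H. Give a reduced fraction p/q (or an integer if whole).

H's neighbors: D and E (k = 2).
Possible neighbor pairs: C(2,2) = 1. Edges among them: none → e = 0.
Clustering(H) = 0/1.

0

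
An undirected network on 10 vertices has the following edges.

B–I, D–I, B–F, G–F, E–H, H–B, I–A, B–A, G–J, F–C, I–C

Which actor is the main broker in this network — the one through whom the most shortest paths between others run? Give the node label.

B

Unnormalized betweenness of each node: A:0, B:20, C:3, D:0, E:0, F:31/2, G:8, H:8, I:21/2, J:0.
B has the largest value, 20, making it the main broker — the node through which the most shortest paths run.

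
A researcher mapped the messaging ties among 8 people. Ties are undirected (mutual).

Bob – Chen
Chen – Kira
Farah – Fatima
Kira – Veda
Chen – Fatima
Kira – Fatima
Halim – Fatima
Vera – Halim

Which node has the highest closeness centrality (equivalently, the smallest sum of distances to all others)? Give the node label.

Fatima

Farness (sum of distances to all others) for each node — Bob:18, Chen:12, Farah:16, Fatima:10, Halim:14, Kira:12, Veda:18, Vera:20.
The smallest farness is 10, for Fatima, so Fatima has the highest closeness.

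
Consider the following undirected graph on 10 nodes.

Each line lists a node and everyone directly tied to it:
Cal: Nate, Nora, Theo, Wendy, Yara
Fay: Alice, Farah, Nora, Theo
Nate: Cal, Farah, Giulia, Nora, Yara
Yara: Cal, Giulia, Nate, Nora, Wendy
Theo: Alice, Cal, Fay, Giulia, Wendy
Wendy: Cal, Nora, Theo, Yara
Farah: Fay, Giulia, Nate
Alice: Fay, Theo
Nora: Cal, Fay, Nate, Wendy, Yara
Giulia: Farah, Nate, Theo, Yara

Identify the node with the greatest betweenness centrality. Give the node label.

Unnormalized betweenness of each node: Alice:0, Cal:15/7, Farah:5/4, Fay:367/84, Giulia:55/21, Nate:137/42, Nora:76/21, Theo:577/84, Wendy:11/12, Yara:41/21.
Theo has the largest value, 577/84, making it the main broker — the node through which the most shortest paths run.

Theo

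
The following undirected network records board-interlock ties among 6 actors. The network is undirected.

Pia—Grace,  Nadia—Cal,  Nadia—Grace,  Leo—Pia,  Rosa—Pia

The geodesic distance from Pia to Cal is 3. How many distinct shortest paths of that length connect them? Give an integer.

The shortest distance is 3, and the only length-3 path is Pia–Grace–Nadia–Cal. So there is exactly 1 shortest path.

1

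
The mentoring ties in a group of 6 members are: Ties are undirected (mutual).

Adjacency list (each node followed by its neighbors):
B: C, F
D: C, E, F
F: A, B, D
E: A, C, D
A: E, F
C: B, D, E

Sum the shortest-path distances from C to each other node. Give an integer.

Distances from C: A:2, B:1, D:1, E:1, F:2.
Sum = 2 + 1 + 1 + 1 + 2 = 7.

7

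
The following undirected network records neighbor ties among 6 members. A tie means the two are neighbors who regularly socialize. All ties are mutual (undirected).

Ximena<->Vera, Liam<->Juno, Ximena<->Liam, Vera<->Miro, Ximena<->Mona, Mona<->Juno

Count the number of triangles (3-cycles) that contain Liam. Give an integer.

0

Liam's neighbors are Juno and Ximena, but none of them are tied to each other, so no triangle contains Liam.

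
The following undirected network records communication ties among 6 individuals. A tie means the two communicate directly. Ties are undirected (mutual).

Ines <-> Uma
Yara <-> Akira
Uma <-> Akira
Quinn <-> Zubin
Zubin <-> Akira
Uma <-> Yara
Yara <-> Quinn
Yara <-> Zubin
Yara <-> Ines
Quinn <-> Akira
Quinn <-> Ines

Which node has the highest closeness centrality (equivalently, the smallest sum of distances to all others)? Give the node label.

Farness (sum of distances to all others) for each node — Akira:6, Ines:7, Quinn:6, Uma:7, Yara:5, Zubin:7.
The smallest farness is 5, for Yara, so Yara has the highest closeness.

Yara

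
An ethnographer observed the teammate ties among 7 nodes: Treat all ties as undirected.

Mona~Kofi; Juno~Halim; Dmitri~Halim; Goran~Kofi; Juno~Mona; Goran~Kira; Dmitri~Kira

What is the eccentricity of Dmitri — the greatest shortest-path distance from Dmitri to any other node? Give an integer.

3

Distances from Dmitri: Goran:2, Halim:1, Juno:2, Kira:1, Kofi:3, Mona:3.
The largest is 3 (to Mona and Kofi), so the eccentricity of Dmitri is 3.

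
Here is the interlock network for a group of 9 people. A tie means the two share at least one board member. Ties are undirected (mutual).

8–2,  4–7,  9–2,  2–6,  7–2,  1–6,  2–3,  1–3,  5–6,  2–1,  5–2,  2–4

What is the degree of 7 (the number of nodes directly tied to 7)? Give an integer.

2

7 is directly tied to 2 and 4. That is 2 neighbors, so the degree of 7 is 2.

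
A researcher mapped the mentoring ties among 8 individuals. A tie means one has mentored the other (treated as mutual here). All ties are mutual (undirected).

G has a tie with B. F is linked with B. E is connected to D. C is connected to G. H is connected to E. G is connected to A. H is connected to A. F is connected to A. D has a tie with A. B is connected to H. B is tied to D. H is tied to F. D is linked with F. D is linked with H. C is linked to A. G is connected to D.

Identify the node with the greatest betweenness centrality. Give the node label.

D

Unnormalized betweenness of each node: A:23/6, B:2/3, C:0, D:49/12, E:0, F:1/4, G:25/12, H:25/12.
D has the largest value, 49/12, making it the main broker — the node through which the most shortest paths run.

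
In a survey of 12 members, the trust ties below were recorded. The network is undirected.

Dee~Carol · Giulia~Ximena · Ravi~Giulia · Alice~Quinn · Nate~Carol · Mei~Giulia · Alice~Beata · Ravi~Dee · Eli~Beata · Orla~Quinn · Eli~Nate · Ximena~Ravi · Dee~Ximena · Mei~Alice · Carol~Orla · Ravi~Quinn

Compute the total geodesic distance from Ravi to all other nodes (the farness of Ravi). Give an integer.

22

Distances from Ravi: Alice:2, Beata:3, Carol:2, Dee:1, Eli:4, Giulia:1, Mei:2, Nate:3, Orla:2, Quinn:1, Ximena:1.
Sum = 2 + 3 + 2 + 1 + 4 + 1 + 2 + 3 + 2 + 1 + 1 = 22.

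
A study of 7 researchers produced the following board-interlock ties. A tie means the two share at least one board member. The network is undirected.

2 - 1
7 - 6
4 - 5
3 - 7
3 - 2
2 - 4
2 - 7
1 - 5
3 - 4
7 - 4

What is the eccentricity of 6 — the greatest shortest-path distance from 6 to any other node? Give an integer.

Distances from 6: 1:3, 2:2, 3:2, 4:2, 5:3, 7:1.
The largest is 3 (to 5 and 1), so the eccentricity of 6 is 3.

3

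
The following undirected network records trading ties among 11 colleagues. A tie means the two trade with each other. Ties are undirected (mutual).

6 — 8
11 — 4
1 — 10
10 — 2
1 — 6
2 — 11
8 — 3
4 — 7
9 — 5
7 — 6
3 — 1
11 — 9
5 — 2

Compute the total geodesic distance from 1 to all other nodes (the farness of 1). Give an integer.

Distances from 1: 2:2, 3:1, 4:3, 5:3, 6:1, 7:2, 8:2, 9:4, 10:1, 11:3.
Sum = 2 + 1 + 3 + 3 + 1 + 2 + 2 + 4 + 1 + 3 = 22.

22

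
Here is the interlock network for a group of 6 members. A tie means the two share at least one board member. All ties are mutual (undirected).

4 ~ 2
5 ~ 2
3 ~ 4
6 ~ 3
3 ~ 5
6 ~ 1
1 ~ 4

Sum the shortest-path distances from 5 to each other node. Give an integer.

Distances from 5: 1:3, 2:1, 3:1, 4:2, 6:2.
Sum = 3 + 1 + 1 + 2 + 2 = 9.

9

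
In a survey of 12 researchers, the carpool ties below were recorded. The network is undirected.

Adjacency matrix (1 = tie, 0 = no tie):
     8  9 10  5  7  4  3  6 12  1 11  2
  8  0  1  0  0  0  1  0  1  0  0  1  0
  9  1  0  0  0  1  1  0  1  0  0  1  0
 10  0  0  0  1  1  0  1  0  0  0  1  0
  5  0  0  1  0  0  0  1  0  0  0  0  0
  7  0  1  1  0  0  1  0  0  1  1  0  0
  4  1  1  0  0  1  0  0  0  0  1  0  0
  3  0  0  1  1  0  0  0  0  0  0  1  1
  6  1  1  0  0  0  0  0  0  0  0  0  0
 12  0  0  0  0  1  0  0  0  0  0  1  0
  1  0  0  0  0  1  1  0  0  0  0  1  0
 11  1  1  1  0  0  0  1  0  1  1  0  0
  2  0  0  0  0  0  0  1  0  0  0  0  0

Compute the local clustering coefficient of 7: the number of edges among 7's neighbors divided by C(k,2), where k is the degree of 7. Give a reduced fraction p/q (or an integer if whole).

1/5

7's neighbors: 1, 4, 9, 10, and 12 (k = 5).
Possible neighbor pairs: C(5,2) = 10. Edges among them: 1–4, 4–9 → e = 2.
Clustering(7) = 2/10 = 1/5.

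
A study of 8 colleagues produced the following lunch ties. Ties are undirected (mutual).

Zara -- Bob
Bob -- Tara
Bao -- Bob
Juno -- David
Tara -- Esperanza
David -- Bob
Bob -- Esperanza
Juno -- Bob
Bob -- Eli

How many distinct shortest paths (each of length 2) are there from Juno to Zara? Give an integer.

The shortest distance is 2, and the only length-2 path is Juno–Bob–Zara. So there is exactly 1 shortest path.

1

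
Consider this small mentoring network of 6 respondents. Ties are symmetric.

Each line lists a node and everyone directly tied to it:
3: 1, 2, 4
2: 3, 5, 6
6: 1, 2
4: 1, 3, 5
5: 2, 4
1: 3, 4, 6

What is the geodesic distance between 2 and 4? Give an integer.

2

One shortest route is 2 – 5 – 4, which uses 2 edges, and 2 and 4 are not directly tied, so nothing shorter exists. So d(2,4) = 2.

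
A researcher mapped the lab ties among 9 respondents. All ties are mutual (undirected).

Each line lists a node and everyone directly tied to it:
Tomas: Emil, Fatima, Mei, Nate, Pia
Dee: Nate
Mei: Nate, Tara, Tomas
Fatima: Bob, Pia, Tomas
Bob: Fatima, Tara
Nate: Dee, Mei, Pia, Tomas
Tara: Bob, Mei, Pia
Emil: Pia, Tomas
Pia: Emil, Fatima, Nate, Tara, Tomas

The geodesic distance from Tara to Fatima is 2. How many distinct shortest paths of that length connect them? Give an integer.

2

The shortest distance is 2. The length-2 paths are: Tara–Bob–Fatima; Tara–Pia–Fatima.
That gives 2 distinct shortest paths.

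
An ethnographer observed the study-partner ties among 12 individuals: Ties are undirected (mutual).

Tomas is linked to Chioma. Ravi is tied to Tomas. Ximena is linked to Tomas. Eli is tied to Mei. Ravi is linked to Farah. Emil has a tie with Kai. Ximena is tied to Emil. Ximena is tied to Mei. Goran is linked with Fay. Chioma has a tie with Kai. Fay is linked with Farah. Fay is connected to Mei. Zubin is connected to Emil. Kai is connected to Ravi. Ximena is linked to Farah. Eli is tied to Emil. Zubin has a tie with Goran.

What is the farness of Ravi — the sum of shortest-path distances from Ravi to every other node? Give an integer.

Distances from Ravi: Chioma:2, Eli:3, Emil:2, Farah:1, Fay:2, Goran:3, Kai:1, Mei:3, Tomas:1, Ximena:2, Zubin:3.
Sum = 2 + 3 + 2 + 1 + 2 + 3 + 1 + 3 + 1 + 2 + 3 = 23.

23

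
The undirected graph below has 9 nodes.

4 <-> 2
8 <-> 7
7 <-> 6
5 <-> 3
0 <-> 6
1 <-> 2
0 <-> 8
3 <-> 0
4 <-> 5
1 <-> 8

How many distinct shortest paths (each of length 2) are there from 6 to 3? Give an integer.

The shortest distance is 2, and the only length-2 path is 6–0–3. So there is exactly 1 shortest path.

1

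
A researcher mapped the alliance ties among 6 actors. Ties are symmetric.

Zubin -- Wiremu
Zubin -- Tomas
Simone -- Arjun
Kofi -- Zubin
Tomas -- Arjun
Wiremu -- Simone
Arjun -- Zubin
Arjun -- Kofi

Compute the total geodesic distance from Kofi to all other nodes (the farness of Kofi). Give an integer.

Distances from Kofi: Arjun:1, Simone:2, Tomas:2, Wiremu:2, Zubin:1.
Sum = 1 + 2 + 2 + 2 + 1 = 8.

8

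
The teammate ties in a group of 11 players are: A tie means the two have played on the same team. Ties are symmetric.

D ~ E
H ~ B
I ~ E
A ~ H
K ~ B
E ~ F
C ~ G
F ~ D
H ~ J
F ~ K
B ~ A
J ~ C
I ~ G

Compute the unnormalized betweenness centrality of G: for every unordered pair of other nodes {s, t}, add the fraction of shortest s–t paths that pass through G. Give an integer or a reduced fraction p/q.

Pairs whose geodesics pass through G — I–A: 1/2; I–H: 1; I–J: 1; I–C: 1; E–J: 1; E–C: 1; D–J: 1/2; D–C: 1; F–C: 1.
All other pairs contribute 0.
Summing the contributions gives betweenness(G) = 8.

8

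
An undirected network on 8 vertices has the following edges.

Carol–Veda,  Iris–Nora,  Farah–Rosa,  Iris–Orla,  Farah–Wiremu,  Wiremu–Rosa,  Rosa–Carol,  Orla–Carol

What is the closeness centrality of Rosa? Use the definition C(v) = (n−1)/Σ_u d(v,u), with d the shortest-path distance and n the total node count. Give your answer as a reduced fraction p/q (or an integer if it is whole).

Distances from Rosa: Carol:1, Farah:1, Iris:3, Nora:4, Orla:2, Veda:2, Wiremu:1. Sum = 14.
n = 8, so closeness = 7/14 = 1/2.

1/2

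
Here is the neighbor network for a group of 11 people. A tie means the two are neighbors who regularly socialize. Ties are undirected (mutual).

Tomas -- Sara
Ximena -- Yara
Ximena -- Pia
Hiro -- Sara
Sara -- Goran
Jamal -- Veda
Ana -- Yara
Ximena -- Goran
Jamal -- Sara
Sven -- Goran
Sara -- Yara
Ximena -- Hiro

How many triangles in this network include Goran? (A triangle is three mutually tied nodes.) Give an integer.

0

Goran's neighbors are Sara, Sven, and Ximena, but none of them are tied to each other, so no triangle contains Goran.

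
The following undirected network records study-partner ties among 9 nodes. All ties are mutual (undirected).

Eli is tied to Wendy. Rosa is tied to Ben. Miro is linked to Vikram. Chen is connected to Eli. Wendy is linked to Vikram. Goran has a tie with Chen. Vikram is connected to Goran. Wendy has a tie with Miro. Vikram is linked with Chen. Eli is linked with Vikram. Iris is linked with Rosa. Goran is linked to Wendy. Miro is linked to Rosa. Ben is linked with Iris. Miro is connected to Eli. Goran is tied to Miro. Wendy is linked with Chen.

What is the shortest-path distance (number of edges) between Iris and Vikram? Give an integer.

3

One shortest route is Iris – Rosa – Miro – Vikram, which uses 3 edges, and at distance 2 from Iris we only reach {Miro}, which does not include Vikram. So d(Iris,Vikram) = 3.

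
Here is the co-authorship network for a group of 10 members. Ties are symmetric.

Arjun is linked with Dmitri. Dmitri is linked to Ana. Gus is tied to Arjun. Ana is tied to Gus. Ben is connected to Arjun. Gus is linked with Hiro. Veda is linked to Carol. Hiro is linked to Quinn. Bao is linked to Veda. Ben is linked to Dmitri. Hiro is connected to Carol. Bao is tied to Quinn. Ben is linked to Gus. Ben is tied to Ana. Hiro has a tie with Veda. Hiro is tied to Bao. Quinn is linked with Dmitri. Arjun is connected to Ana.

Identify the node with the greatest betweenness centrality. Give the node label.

Unnormalized betweenness of each node: Ana:1/3, Arjun:1/3, Bao:1, Ben:1/3, Carol:0, Dmitri:9/2, Gus:21/2, Hiro:15, Quinn:11/2, Veda:1/2.
Hiro has the largest value, 15, making it the main broker — the node through which the most shortest paths run.

Hiro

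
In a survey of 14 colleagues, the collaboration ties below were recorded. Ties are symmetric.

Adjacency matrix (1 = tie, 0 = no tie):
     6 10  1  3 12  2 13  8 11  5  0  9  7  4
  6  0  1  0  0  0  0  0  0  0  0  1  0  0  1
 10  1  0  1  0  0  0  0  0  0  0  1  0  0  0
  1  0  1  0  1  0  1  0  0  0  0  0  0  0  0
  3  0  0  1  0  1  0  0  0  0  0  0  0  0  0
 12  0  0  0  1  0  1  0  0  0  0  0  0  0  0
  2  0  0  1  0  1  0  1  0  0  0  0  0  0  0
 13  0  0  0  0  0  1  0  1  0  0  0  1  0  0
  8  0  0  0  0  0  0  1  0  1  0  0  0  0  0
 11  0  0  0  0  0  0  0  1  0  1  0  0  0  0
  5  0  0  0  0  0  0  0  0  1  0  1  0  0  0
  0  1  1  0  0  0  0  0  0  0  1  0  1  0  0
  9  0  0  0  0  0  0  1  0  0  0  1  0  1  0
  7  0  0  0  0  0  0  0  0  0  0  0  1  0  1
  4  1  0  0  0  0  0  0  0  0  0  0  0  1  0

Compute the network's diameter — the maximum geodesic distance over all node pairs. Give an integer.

5

Eccentricity of each node (its greatest distance to any other): 0:4, 1:4, 2:4, 3:5, 4:5, 5:5, 6:4, 7:5, 8:4, 9:4, 10:4, 11:5, 12:5, 13:3.
The maximum eccentricity is 5, realized for instance by the pair 3–11 via 3 – 1 – 10 – 0 – 5 – 11. So the diameter is 5.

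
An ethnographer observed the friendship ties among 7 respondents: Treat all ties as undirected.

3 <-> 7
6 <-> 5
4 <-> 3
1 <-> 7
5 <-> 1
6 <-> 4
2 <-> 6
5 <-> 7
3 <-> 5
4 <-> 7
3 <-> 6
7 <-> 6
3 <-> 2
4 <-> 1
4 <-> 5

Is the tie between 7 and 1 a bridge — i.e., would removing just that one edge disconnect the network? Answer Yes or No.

No

Even without that edge, 7 still reaches 1 via 7 – 4 – 1, so the network stays connected. Not a bridge.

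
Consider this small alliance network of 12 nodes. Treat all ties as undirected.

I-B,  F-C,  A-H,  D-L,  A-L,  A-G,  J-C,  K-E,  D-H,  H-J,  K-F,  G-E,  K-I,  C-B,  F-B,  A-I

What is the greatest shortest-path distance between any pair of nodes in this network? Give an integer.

4

Eccentricity of each node (its greatest distance to any other): A:3, B:4, C:4, D:4, E:4, F:4, G:4, H:3, I:3, J:4, K:4, L:4.
The maximum eccentricity is 4, realized for instance by the pair B–D via B – C – J – H – D. So the diameter is 4.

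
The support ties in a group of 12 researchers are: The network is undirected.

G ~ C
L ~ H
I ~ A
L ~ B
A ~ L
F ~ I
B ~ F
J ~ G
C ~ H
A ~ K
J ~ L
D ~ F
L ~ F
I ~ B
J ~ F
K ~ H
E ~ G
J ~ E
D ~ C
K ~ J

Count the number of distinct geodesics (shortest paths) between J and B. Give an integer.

2

The shortest distance is 2. The length-2 paths are: J–F–B; J–L–B.
That gives 2 distinct shortest paths.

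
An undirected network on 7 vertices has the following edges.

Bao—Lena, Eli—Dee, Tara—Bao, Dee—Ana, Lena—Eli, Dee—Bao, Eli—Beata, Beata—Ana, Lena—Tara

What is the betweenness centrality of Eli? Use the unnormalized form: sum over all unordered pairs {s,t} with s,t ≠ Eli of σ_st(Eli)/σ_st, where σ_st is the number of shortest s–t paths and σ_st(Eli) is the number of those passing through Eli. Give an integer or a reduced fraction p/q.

Pairs whose geodesics pass through Eli — Dee–Beata: 1/2; Dee–Lena: 1/2; Ana–Lena: 2/3; Beata–Lena: 1; Beata–Tara: 1; Beata–Bao: 2/3.
All other pairs contribute 0.
Summing the contributions gives betweenness(Eli) = 13/3.

13/3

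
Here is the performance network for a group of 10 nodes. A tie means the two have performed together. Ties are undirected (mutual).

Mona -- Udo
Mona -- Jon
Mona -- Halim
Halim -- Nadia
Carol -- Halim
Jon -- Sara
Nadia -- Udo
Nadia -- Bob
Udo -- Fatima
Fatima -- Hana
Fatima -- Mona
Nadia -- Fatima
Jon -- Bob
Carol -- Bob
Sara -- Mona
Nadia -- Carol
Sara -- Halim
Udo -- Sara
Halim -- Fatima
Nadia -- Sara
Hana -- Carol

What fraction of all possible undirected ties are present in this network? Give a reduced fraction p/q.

There are 21 edges and 10 nodes, so the maximum possible is C(10,2) = 45.
Density = 21/45 = 7/15.

7/15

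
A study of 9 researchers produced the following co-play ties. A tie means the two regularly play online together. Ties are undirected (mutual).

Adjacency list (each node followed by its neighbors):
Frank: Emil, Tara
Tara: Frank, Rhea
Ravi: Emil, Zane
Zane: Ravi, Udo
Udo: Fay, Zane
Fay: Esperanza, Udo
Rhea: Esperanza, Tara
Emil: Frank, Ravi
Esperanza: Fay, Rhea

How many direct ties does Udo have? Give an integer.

2

Udo is directly tied to Fay and Zane. That is 2 neighbors, so the degree of Udo is 2.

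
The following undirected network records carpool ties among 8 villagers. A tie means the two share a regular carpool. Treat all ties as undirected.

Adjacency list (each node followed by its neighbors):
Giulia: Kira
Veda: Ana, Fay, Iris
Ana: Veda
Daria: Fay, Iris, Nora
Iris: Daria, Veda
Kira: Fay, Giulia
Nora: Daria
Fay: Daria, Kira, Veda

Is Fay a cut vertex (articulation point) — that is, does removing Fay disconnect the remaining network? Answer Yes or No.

Yes

Removing Fay leaves {Ana, Daria, Iris, Nora, and Veda} with no path to {Giulia and Kira}, so the network splits into 2 components. Fay is a cut vertex.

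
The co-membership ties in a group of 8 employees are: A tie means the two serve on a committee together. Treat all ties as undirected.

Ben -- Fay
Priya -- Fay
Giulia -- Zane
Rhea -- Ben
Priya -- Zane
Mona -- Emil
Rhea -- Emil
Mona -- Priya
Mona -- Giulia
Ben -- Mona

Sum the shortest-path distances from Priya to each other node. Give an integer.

12

Distances from Priya: Ben:2, Emil:2, Fay:1, Giulia:2, Mona:1, Rhea:3, Zane:1.
Sum = 2 + 2 + 1 + 2 + 1 + 3 + 1 = 12.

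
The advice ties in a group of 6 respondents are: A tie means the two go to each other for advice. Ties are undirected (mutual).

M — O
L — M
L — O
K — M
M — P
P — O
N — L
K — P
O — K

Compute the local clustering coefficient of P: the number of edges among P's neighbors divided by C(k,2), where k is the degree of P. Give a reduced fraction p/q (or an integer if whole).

P's neighbors: K, M, and O (k = 3).
Possible neighbor pairs: C(3,2) = 3. Edges among them: K–M, K–O, M–O → e = 3.
Clustering(P) = 3/3 = 1.

1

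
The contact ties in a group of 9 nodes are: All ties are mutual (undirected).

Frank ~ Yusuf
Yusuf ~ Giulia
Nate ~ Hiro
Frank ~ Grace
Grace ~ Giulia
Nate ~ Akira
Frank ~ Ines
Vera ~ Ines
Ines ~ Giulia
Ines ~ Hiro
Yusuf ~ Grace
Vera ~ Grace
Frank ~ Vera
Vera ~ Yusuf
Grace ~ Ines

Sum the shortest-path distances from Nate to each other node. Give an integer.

Distances from Nate: Akira:1, Frank:3, Giulia:3, Grace:3, Hiro:1, Ines:2, Vera:3, Yusuf:4.
Sum = 1 + 3 + 3 + 3 + 1 + 2 + 3 + 4 = 20.

20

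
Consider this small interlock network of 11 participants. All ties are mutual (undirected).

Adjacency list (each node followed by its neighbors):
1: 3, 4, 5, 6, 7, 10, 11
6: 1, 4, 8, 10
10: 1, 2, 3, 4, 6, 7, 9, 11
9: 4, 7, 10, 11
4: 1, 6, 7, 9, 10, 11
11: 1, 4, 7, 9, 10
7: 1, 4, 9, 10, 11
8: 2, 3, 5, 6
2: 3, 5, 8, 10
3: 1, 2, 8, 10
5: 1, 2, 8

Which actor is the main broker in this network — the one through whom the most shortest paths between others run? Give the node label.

10

Unnormalized betweenness of each node: 1:1783/210, 2:799/420, 3:51/28, 4:226/105, 5:20/21, 6:127/42, 7:9/20, 8:5/3, 9:0, 10:2329/210, 11:9/20.
10 has the largest value, 2329/210, making it the main broker — the node through which the most shortest paths run.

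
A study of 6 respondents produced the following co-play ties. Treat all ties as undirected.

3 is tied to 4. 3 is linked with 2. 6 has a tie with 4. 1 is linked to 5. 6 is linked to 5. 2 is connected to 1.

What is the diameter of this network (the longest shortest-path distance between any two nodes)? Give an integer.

3

Eccentricity of each node (its greatest distance to any other): 1:3, 2:3, 3:3, 4:3, 5:3, 6:3.
The maximum eccentricity is 3, realized for instance by the pair 4–1 via 4 – 3 – 2 – 1. So the diameter is 3.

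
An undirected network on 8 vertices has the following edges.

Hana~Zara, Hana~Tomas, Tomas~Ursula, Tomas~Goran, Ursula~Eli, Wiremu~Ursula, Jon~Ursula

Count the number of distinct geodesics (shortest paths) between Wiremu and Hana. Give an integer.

The shortest distance is 3, and the only length-3 path is Wiremu–Ursula–Tomas–Hana. So there is exactly 1 shortest path.

1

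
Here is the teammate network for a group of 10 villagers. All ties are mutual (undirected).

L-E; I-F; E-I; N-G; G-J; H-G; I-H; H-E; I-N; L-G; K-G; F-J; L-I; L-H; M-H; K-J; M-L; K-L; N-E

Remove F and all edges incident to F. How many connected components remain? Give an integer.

1

F's neighbors (I and J) remain reachable from one another through other ties, so the rest of the network stays in one piece.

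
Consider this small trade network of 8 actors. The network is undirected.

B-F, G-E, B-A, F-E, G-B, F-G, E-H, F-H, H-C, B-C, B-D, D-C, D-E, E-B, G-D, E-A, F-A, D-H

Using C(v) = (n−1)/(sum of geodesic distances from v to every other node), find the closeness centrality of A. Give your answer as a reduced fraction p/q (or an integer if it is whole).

7/11

Distances from A: B:1, C:2, D:2, E:1, F:1, G:2, H:2. Sum = 11.
n = 8, so closeness = 7/11.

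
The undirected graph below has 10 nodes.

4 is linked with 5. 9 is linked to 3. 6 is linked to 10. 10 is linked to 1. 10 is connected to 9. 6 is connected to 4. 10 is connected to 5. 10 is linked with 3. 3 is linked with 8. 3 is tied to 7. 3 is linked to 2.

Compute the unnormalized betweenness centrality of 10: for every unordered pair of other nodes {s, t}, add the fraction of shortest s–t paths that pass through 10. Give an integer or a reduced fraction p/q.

Pairs whose geodesics pass through 10 — 5–6: 1/2; 5–1: 1; 5–3: 1; 5–7: 1; 5–9: 1; 5–2: 1; 5–8: 1; 6–1: 1; 6–3: 1; 6–7: 1; 6–9: 1; 6–2: 1; 6–8: 1; 4–1: 2/2 … (+10 more pairs).
All other pairs contribute 0.
Summing the contributions gives betweenness(10) = 47/2.

47/2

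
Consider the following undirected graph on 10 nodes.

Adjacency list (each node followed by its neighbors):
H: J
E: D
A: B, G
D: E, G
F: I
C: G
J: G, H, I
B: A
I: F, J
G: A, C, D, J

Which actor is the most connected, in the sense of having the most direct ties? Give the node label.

G

Degrees — A:2, B:1, C:1, D:2, E:1, F:1, G:4, H:1, I:2, J:3.
The maximum is 4, attained only by G.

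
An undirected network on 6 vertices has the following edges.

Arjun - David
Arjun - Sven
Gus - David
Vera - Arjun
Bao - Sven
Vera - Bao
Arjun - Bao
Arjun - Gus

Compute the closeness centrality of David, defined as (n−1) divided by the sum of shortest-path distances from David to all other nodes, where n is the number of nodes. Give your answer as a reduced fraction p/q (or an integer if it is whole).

Distances from David: Arjun:1, Bao:2, Gus:1, Sven:2, Vera:2. Sum = 8.
n = 6, so closeness = 5/8.

5/8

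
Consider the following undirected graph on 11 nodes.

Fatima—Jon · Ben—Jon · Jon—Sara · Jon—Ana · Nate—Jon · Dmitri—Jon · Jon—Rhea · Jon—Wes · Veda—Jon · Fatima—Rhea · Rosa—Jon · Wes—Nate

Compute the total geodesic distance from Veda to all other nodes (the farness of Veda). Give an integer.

Distances from Veda: Ana:2, Ben:2, Dmitri:2, Fatima:2, Jon:1, Nate:2, Rhea:2, Rosa:2, Sara:2, Wes:2.
Sum = 2 + 2 + 2 + 2 + 1 + 2 + 2 + 2 + 2 + 2 = 19.

19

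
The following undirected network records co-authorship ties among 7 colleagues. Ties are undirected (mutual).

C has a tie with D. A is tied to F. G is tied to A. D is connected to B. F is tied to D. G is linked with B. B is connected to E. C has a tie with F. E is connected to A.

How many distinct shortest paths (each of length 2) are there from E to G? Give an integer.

2

The shortest distance is 2. The length-2 paths are: E–A–G; E–B–G.
That gives 2 distinct shortest paths.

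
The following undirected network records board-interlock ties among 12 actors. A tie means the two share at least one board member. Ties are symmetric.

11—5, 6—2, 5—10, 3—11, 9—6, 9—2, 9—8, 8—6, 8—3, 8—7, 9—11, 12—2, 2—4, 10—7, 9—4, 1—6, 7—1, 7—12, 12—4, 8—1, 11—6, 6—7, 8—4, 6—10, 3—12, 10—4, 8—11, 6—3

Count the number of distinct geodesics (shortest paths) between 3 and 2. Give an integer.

2

The shortest distance is 2. The length-2 paths are: 3–6–2; 3–12–2.
That gives 2 distinct shortest paths.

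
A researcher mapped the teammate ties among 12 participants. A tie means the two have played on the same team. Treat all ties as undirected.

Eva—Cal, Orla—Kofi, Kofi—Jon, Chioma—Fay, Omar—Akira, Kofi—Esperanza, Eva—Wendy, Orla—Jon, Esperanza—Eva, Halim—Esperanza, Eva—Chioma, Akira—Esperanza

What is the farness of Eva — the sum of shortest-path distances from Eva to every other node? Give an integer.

21

Distances from Eva: Akira:2, Cal:1, Chioma:1, Esperanza:1, Fay:2, Halim:2, Jon:3, Kofi:2, Omar:3, Orla:3, Wendy:1.
Sum = 2 + 1 + 1 + 1 + 2 + 2 + 3 + 2 + 3 + 3 + 1 = 21.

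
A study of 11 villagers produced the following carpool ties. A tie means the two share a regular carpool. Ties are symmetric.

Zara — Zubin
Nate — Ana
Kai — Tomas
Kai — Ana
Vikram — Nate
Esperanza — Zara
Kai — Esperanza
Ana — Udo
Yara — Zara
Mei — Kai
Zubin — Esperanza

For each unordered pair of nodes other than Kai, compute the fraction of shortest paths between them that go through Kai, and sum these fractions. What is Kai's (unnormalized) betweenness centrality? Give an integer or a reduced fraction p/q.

33

Pairs whose geodesics pass through Kai — Esperanza–Ana: 1; Esperanza–Vikram: 1; Esperanza–Nate: 1; Esperanza–Udo: 1; Esperanza–Tomas: 1; Esperanza–Mei: 1; Zubin–Ana: 1; Zubin–Vikram: 1; Zubin–Nate: 1; Zubin–Udo: 1; Zubin–Tomas: 1; Zubin–Mei: 1; Ana–Yara: 1; Ana–Zara: 1 … (+19 more pairs).
All other pairs contribute 0.
Summing the contributions gives betweenness(Kai) = 33.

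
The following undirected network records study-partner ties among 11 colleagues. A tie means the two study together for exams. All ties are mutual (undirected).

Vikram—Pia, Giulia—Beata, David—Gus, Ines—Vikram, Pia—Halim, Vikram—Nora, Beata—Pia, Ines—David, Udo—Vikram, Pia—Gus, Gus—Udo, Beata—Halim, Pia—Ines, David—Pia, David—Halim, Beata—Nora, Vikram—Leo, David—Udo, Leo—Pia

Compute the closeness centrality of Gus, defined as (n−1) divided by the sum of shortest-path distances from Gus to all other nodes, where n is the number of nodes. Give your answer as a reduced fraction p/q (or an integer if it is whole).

Distances from Gus: Beata:2, David:1, Giulia:3, Halim:2, Ines:2, Leo:2, Nora:3, Pia:1, Udo:1, Vikram:2. Sum = 19.
n = 11, so closeness = 10/19.

10/19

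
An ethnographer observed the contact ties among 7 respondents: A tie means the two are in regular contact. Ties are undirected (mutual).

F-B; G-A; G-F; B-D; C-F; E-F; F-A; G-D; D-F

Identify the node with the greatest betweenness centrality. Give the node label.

Unnormalized betweenness of each node: A:0, B:0, C:0, D:1/2, E:0, F:11, G:1/2.
F has the largest value, 11, making it the main broker — the node through which the most shortest paths run.

F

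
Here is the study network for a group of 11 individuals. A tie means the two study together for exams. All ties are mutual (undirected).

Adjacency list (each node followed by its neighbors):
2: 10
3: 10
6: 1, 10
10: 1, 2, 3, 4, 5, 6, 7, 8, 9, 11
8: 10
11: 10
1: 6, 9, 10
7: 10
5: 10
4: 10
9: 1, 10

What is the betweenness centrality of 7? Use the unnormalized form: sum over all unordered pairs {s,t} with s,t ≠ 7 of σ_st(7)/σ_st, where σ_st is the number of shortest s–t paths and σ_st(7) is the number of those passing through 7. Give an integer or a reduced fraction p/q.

No shortest path between any pair of other nodes passes through 7.
Summing the contributions gives betweenness(7) = 0.

0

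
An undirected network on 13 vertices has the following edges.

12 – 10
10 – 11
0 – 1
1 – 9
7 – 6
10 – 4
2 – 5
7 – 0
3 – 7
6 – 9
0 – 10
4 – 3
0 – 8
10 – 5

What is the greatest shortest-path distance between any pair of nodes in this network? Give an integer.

5

Eccentricity of each node (its greatest distance to any other): 0:3, 1:4, 2:5, 3:4, 4:4, 5:4, 6:5, 7:4, 8:4, 9:5, 10:3, 11:4, 12:4.
The maximum eccentricity is 5, realized for instance by the pair 6–2 via 6 – 7 – 0 – 10 – 5 – 2. So the diameter is 5.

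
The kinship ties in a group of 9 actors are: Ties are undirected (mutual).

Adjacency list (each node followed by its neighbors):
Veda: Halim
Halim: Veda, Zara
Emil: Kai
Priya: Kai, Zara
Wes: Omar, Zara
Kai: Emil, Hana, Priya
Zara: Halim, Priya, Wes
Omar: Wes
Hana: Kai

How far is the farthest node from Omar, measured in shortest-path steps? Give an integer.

5

Distances from Omar: Emil:5, Halim:3, Hana:5, Kai:4, Priya:3, Veda:4, Wes:1, Zara:2.
The largest is 5 (to Emil and Hana), so the eccentricity of Omar is 5.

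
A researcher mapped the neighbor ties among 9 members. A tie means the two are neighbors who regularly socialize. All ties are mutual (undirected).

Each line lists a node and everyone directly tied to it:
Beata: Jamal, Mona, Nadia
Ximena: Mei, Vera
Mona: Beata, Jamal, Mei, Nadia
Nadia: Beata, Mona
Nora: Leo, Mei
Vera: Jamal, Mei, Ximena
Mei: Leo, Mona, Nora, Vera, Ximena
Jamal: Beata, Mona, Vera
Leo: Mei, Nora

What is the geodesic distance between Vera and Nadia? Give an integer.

3

One shortest route is Vera – Mei – Mona – Nadia, which uses 3 edges, and at distance 2 from Vera we only reach {Beata, Leo, Mona, Nora}, which does not include Nadia. So d(Vera,Nadia) = 3.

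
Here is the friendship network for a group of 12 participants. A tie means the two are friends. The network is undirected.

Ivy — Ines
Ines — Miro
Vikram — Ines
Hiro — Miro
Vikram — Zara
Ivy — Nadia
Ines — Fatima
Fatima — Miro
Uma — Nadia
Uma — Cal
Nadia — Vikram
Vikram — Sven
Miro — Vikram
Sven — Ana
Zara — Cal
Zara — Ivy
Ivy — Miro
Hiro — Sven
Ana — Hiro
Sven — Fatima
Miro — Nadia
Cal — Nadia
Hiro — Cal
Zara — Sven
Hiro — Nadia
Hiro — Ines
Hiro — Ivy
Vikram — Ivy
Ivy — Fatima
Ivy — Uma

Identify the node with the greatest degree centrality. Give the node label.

Degrees — Ana:2, Cal:4, Fatima:4, Hiro:7, Ines:5, Ivy:8, Miro:6, Nadia:6, Sven:5, Uma:3, Vikram:6, Zara:4.
The maximum is 8, attained only by Ivy.

Ivy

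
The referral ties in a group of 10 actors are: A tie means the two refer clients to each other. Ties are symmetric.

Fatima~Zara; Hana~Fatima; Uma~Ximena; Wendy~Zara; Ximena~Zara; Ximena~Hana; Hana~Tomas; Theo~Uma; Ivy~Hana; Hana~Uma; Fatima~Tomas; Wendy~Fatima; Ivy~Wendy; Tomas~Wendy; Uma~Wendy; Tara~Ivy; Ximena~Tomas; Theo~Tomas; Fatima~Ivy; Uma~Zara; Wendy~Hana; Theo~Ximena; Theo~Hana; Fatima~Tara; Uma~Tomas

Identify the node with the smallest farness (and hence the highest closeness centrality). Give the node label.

Hana

Farness (sum of distances to all others) for each node — Fatima:12, Hana:11, Ivy:14, Tara:19, Theo:15, Tomas:12, Uma:13, Wendy:12, Ximena:14, Zara:14.
The smallest farness is 11, for Hana, so Hana has the highest closeness.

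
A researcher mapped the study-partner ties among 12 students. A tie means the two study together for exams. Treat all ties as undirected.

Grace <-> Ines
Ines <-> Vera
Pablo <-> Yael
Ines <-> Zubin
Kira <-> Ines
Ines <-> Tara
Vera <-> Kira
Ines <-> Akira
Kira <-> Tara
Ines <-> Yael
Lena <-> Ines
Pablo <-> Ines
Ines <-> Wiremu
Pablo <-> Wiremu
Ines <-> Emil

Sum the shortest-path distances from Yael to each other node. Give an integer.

20

Distances from Yael: Akira:2, Emil:2, Grace:2, Ines:1, Kira:2, Lena:2, Pablo:1, Tara:2, Vera:2, Wiremu:2, Zubin:2.
Sum = 2 + 2 + 2 + 1 + 2 + 2 + 1 + 2 + 2 + 2 + 2 = 20.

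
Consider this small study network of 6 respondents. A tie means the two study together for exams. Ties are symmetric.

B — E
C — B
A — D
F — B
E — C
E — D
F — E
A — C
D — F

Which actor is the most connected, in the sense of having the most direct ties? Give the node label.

E

Degrees — A:2, B:3, C:3, D:3, E:4, F:3.
The maximum is 4, attained only by E.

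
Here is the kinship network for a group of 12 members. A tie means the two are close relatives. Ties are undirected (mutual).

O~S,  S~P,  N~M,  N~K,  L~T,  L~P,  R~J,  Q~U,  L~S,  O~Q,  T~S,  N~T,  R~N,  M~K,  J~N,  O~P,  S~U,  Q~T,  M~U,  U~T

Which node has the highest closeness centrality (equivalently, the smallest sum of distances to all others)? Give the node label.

T

Farness (sum of distances to all others) for each node — J:28, K:27, L:23, M:22, N:19, O:27, P:27, Q:22, R:28, S:20, T:17, U:20.
The smallest farness is 17, for T, so T has the highest closeness.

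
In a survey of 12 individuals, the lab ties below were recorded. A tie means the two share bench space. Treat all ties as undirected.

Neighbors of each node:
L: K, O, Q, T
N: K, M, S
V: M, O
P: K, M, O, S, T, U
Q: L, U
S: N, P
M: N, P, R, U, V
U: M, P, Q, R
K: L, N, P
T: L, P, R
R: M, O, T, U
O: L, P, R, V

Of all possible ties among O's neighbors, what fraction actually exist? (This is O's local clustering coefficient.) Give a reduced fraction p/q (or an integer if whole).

O's neighbors: L, P, R, and V (k = 4).
Possible neighbor pairs: C(4,2) = 6. Edges among them: none → e = 0.
Clustering(O) = 0/6 = 0.

0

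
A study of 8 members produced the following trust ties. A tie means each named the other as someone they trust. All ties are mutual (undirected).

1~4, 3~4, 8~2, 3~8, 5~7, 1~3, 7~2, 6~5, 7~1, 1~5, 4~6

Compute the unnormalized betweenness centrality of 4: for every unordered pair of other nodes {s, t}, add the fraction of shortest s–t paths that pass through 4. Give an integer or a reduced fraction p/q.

Pairs whose geodesics pass through 4 — 8–6: 1; 3–6: 1; 1–6: 1/2.
All other pairs contribute 0.
Summing the contributions gives betweenness(4) = 5/2.

5/2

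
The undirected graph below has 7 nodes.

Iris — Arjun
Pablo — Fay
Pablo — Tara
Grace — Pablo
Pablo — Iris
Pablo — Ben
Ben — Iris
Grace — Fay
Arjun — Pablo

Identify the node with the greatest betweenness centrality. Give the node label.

Pablo

Unnormalized betweenness of each node: Arjun:0, Ben:0, Fay:0, Grace:0, Iris:1/2, Pablo:23/2, Tara:0.
Pablo has the largest value, 23/2, making it the main broker — the node through which the most shortest paths run.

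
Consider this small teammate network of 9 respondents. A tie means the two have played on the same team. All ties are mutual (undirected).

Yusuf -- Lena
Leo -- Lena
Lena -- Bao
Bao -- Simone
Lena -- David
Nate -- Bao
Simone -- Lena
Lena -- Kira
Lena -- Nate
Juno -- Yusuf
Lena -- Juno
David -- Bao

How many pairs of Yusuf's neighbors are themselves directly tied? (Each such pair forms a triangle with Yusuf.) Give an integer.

1

Yusuf's neighbors: Juno and Lena.
Neighbor pairs that are themselves tied: Yusuf–Juno–Lena. Each forms one triangle with Yusuf, for 1 in total.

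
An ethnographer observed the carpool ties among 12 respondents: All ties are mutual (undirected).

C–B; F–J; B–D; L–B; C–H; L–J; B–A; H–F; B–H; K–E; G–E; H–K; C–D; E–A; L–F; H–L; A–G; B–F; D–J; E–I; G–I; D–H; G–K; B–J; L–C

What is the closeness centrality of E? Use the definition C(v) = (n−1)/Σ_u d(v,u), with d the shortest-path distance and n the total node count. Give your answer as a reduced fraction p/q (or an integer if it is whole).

11/23

Distances from E: A:1, B:2, C:3, D:3, F:3, G:1, H:2, I:1, J:3, K:1, L:3. Sum = 23.
n = 12, so closeness = 11/23.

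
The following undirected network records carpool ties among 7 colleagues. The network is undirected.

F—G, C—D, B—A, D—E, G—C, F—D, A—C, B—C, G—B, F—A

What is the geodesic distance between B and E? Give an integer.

3

One shortest route is B – C – D – E, which uses 3 edges, and at distance 2 from B we only reach {D, F}, which does not include E. So d(B,E) = 3.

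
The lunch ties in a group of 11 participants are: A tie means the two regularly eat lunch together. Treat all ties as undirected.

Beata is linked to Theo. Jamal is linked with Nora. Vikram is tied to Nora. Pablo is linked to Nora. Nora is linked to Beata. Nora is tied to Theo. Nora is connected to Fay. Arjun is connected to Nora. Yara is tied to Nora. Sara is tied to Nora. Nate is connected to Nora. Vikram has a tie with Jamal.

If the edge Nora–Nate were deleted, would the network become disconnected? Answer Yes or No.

Yes

Without the Nora–Nate edge there is no alternate route between Nora and Nate, so the network disconnects. It is a bridge.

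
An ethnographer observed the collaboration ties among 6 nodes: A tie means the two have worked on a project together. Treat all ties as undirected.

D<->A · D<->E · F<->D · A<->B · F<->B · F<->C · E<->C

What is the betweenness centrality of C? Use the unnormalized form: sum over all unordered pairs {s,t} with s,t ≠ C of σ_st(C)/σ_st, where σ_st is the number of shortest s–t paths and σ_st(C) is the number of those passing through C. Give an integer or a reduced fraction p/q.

5/6

Pairs whose geodesics pass through C — E–B: 1/3; E–F: 1/2.
All other pairs contribute 0.
Summing the contributions gives betweenness(C) = 5/6.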